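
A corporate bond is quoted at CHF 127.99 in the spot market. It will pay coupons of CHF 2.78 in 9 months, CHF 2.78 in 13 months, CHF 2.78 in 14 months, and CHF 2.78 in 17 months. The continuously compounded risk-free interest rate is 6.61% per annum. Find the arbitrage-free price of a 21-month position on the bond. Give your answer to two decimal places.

CHF 132.08

PV(coupons) I = 2.78·e^(−0.0661·9/12) + 2.78·e^(−0.0661·13/12) + 2.78·e^(−0.0661·14/12) + 2.78·e^(−0.0661·17/12)
I = 2.6455 + 2.5879 + 2.5737 + 2.5315 = 10.3386
F = (S − I)·e^(rT) = (127.99 − 10.3386) · e^(0.0661·21/12)
= 117.6514 · e^0.115675 = 117.6514 × 1.122631 = CHF 132.08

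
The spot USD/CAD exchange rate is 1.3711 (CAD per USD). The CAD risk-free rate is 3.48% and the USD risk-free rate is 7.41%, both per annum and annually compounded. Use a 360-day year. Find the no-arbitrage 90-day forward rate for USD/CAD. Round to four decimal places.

By covered interest parity, F = S · (1+r_CAD)^T / (1+r_USD)^T
= 1.3711 × 1.008589 / 1.018031 = 1.3711 × 0.990725
F = 1.3584 CAD per USD

1.3584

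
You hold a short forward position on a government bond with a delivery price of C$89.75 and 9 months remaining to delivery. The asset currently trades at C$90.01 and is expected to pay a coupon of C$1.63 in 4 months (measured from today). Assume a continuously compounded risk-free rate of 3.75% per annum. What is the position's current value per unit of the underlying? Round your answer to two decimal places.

-C$1.14

PV(remaining coupons) I = 1.63·e^(−0.0375·4/12) = 1.6098
Current forward F = (S − I)·e^(rT) = (90.01 − 1.6098)·e^(0.0375·9/12) = 88.4002 × 1.028524 = 90.9217
Value (long) = (F − K)·e^(−rT) = (90.9217 − 89.75) × 0.972267 = 1.1392
Short position value = −(long value) = -C$1.14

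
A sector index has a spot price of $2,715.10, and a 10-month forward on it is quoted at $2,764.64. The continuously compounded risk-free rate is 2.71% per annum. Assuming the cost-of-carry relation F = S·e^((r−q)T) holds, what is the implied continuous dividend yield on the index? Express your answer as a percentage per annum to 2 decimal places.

0.54%

From F = S·e^((r−q)T): (r − q) = ln(F/S)/T
ln(2764.64/2715.10) = ln(1.018246) = 0.018082
(r − q) = 0.018082 / (10/12) = 0.021698
q = r − ln(F/S)/T = 0.0271 − 0.021698 = 0.005402
q = 0.54%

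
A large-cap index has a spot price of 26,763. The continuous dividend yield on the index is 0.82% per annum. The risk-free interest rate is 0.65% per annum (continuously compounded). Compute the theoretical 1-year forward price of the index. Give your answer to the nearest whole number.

F = S·e^((r − q)T) = 26763 · e^((0.0065 − 0.0082) × 1)
= 26763 · e^-0.001700 = 26763 × 0.998301
F = 26,718

26,718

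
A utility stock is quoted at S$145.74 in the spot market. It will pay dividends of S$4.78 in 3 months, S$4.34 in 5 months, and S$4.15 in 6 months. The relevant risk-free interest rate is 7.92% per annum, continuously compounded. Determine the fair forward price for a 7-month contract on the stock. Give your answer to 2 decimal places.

S$139.15

PV(dividends) I = 4.78·e^(−0.0792·3/12) + 4.34·e^(−0.0792·5/12) + 4.15·e^(−0.0792·6/12)
I = 4.6863 + 4.1991 + 3.9889 = 12.8743
F = (S − I)·e^(rT) = (145.74 − 12.8743) · e^(0.0792·7/12)
= 132.8657 · e^0.046200 = 132.8657 × 1.047284 = S$139.15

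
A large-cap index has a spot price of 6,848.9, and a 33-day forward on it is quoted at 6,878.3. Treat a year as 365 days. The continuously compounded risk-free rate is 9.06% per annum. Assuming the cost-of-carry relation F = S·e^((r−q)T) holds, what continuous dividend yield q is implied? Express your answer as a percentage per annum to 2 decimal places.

4.32%

From F = S·e^((r−q)T): (r − q) = ln(F/S)/T
ln(6878.3/6848.9) = ln(1.004293) = 0.004284
(r − q) = 0.004284 / (33/365) = 0.047384
q = r − ln(F/S)/T = 0.0906 − 0.047384 = 0.043216
q = 4.32%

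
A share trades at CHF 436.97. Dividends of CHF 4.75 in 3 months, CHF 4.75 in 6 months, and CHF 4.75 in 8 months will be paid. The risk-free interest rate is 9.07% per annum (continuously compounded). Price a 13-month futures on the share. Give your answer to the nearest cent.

CHF 467.02

PV(dividends) I = 4.75·e^(−0.0907·3/12) + 4.75·e^(−0.0907·6/12) + 4.75·e^(−0.0907·8/12)
I = 4.6435 + 4.5394 + 4.4713 = 13.6542
F = (S − I)·e^(rT) = (436.97 − 13.6542) · e^(0.0907·13/12)
= 423.3158 · e^0.098258 = 423.3158 × 1.103247 = CHF 467.02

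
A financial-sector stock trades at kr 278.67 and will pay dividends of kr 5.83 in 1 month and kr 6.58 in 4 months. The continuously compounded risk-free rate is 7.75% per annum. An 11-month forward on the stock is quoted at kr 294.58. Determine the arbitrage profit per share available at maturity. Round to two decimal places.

PV(dividends) I = 5.83·e^(−0.0775·1/12) + 6.58·e^(−0.0775·4/12) = 12.2047
Fair forward F* = (S − I)·e^(rT) = (278.67 − 12.2047)·e^0.071042 = 266.4653 × 1.073626 = 286.0841
Market kr 294.58 > fair 286.0841: forward overpriced → cash-and-carry (borrow at r, buy the stock and collect the dividends, short the forward).
Profit at T = |F_mkt − F*| = |294.58 − 286.0841| = kr 8.50 per share

kr 8.50 per share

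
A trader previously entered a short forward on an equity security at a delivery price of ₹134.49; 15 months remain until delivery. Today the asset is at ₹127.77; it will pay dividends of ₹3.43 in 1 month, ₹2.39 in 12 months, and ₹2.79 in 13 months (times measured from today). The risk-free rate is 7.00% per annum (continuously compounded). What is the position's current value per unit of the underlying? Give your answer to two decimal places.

₹3.68

PV(remaining dividends) I = 3.43·e^(−0.0700·1/12) + 2.39·e^(−0.0700·12/12) + 2.79·e^(−0.0700·13/12) = 8.2247
Current forward F = (S − I)·e^(rT) = (127.77 − 8.2247)·e^(0.0700·15/12) = 119.5453 × 1.091442 = 130.4768
Value (long) = (F − K)·e^(−rT) = (130.4768 − 134.49) × 0.916219 = -3.6770
Short position value = −(long value) = ₹3.68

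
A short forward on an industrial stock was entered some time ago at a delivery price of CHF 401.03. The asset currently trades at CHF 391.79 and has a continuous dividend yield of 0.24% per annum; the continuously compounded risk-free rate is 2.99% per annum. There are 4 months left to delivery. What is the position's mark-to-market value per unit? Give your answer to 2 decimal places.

Current fair forward for the remaining 4 months: F = S·e^((r − q)·T), (r − q) = 0.0299 − 0.0024 = 0.0275
F = 391.79 · e^(0.0275 × 4/12) = 391.79 × 1.009209 = 395.3980
Value of long forward = (F − K)·e^(−rT) = (395.3980 − 401.03) · e^(−0.0299·4/12)
= -5.6320 × 0.990083 = -5.58
Short position value = −(long value) = CHF 5.58

CHF 5.58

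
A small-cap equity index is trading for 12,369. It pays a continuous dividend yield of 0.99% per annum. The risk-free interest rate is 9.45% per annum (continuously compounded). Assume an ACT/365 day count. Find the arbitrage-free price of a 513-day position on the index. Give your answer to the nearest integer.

F = S·e^((r − q)T) = 12369 · e^((0.0945 − 0.0099) × 513/365)
= 12369 · e^0.118904 = 12369 × 1.126262
F = 13,931

13,931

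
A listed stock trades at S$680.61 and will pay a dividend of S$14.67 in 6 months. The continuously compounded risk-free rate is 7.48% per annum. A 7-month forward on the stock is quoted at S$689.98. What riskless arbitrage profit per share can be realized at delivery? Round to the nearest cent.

PV(dividends) I = 14.67·e^(−0.0748·6/12) = 14.1315
Fair forward F* = (S − I)·e^(rT) = (680.61 − 14.1315)·e^0.043633 = 666.4785 × 1.044599 = 696.2028
Market S$689.98 < fair 696.2028: forward underpriced → reverse cash-and-carry (short the stock, invest proceeds at r, pay the dividends, go long the forward).
Profit at T = |F_mkt − F*| = |689.98 − 696.2028| = S$6.22 per share

S$6.22 per share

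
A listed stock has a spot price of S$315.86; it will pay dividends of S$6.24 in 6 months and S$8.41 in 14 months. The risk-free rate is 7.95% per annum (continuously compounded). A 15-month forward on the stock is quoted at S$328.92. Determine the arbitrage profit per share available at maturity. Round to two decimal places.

S$4.85 per share

PV(dividends) I = 6.24·e^(−0.0795·6/12) + 8.41·e^(−0.0795·14/12) = 13.6619
Fair forward F* = (S − I)·e^(rT) = (315.86 − 13.6619)·e^0.099375 = 302.1981 × 1.104480 = 333.7718
Market S$328.92 < fair 333.7718: forward underpriced → reverse cash-and-carry (short the stock, invest proceeds at r, pay the dividends, go long the forward).
Profit at T = |F_mkt − F*| = |328.92 − 333.7718| = S$4.85 per share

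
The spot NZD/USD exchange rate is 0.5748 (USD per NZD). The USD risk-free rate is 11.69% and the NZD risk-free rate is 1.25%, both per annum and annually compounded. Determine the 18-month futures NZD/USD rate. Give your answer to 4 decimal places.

By covered interest parity, F = S · (1+r_USD)^T / (1+r_NZD)^T
= 0.5748 × 1.180379 / 1.018808 = 0.5748 × 1.158588
F = 0.6660 USD per NZD

0.6660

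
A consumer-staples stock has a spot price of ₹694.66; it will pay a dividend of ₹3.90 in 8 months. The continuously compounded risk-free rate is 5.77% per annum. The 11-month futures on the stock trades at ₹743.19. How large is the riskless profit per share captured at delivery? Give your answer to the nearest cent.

PV(dividends) I = 3.90·e^(−0.0577·8/12) = 3.7528
Fair futures F* = (S − I)·e^(rT) = (694.66 − 3.7528)·e^0.052892 = 690.9072 × 1.054316 = 728.4345
Market ₹743.19 > fair 728.4345: forward overpriced → cash-and-carry (borrow at r, buy the stock and collect the dividends, short the forward).
Profit at T = |F_mkt − F*| = |743.19 − 728.4345| = ₹14.76 per share

₹14.76 per share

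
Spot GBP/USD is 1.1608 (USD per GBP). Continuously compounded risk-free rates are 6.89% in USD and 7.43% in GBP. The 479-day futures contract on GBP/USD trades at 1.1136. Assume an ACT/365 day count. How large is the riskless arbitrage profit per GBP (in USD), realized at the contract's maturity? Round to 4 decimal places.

0.0390 per GBP (in USD)

Fair futures: F* = S·e^(carry·T), with carry = (r_USD − r_GBP) = 0.0689 − 0.0743 = -0.0054
F* = 1.1608 · e^(-0.0054 × 479/365) = 1.1608 · e^-0.007087 = 1.1608 × 0.992938 = 1.1526
Market 1.1136 < fair 1.1526: forward underpriced → reverse cash-and-carry (short spot, go long the forward).
At maturity, profit = |F_mkt − F*| = |1.1136 − 1.1526| = 0.0390 per GBP (in USD)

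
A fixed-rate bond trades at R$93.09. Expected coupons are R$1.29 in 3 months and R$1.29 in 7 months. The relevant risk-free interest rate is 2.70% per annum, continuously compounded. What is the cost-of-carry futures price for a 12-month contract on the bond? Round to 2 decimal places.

PV(coupons) I = 1.29·e^(−0.0270·3/12) + 1.29·e^(−0.0270·7/12)
I = 1.2813 + 1.2698 = 2.5511
F = (S − I)·e^(rT) = (93.09 − 2.5511) · e^(0.0270·12/12)
= 90.5389 · e^0.027000 = 90.5389 × 1.027368 = R$93.02

R$93.02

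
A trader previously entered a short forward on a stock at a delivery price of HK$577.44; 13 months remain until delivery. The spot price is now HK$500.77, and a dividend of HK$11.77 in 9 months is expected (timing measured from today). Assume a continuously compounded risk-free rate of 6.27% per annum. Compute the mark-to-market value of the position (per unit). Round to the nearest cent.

HK$49.98

PV(remaining dividends) I = 11.77·e^(−0.0627·9/12) = 11.2293
Current forward F = (S − I)·e^(rT) = (500.77 − 11.2293)·e^(0.0627·13/12) = 489.5407 × 1.070285 = 523.9481
Value (long) = (F − K)·e^(−rT) = (523.9481 − 577.44) × 0.934331 = -49.9791
Short position value = −(long value) = HK$49.98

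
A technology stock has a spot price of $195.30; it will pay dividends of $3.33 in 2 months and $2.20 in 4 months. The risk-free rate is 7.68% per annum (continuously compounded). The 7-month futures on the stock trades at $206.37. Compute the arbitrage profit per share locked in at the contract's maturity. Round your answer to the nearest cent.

$7.80 per share

PV(dividends) I = 3.33·e^(−0.0768·2/12) + 2.20·e^(−0.0768·4/12) = 5.4320
Fair futures F* = (S − I)·e^(rT) = (195.30 − 5.4320)·e^0.044800 = 189.8680 × 1.045819 = 198.5676
Market $206.37 > fair 198.5676: forward overpriced → cash-and-carry (borrow at r, buy the stock and collect the dividends, short the forward).
Profit at T = |F_mkt − F*| = |206.37 − 198.5676| = $7.80 per share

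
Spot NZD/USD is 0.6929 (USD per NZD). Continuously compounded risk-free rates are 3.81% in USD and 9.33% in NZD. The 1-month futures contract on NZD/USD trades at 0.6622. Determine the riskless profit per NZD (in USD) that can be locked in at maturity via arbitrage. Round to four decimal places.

Fair futures: F* = S·e^(carry·T), with carry = (r_USD − r_NZD) = 0.0381 − 0.0933 = -0.0552
F* = 0.6929 · e^(-0.0552 × 1/12) = 0.6929 · e^-0.004600 = 0.6929 × 0.995411 = 0.6897
Market 0.6622 < fair 0.6897: forward underpriced → reverse cash-and-carry (short spot, go long the forward).
At maturity, profit = |F_mkt − F*| = |0.6622 − 0.6897| = 0.0275 per NZD (in USD)

0.0275 per NZD (in USD)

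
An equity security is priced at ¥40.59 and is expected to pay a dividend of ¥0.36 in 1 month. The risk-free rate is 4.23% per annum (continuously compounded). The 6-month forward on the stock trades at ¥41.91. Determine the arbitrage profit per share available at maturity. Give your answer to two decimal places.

PV(dividends) I = 0.36·e^(−0.0423·1/12) = 0.3587
Fair forward F* = (S − I)·e^(rT) = (40.59 − 0.3587)·e^0.021150 = 40.2313 × 1.021375 = 41.0912
Market ¥41.91 > fair 41.0912: forward overpriced → cash-and-carry (borrow at r, buy the stock and collect the dividends, short the forward).
Profit at T = |F_mkt − F*| = |41.91 − 41.0912| = ¥0.82 per share

¥0.82 per share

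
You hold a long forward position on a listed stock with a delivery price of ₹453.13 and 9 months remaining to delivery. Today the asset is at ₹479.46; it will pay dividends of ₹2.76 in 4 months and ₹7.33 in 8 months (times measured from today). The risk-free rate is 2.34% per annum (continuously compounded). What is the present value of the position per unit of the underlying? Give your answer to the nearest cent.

₹24.26

PV(remaining dividends) I = 2.76·e^(−0.0234·4/12) + 7.33·e^(−0.0234·8/12) = 9.9551
Current forward F = (S − I)·e^(rT) = (479.46 − 9.9551)·e^(0.0234·9/12) = 469.5049 × 1.017705 = 477.8175
Value (long) = (F − K)·e^(−rT) = (477.8175 − 453.13) × 0.982603 = 24.2580
Value = ₹24.26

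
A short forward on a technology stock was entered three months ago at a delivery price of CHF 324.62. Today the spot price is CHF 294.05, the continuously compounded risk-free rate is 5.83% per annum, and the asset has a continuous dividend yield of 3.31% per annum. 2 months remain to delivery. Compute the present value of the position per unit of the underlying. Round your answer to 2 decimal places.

Current fair forward for the remaining 2 months: F = S·e^((r − q)·T), (r − q) = 0.0583 − 0.0331 = 0.0252
F = 294.05 · e^(0.0252 × 2/12) = 294.05 × 1.004209 = 295.2877
Value of long forward = (F − K)·e^(−rT) = (295.2877 − 324.62) · e^(−0.0583·2/12)
= -29.3323 × 0.990330 = -29.05
Short position value = −(long value) = CHF 29.05

CHF 29.05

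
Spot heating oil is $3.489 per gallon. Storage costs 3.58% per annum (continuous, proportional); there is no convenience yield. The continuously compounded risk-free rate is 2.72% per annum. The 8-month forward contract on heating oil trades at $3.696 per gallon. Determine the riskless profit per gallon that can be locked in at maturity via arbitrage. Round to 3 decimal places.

$0.057 per gallon

Fair forward: F* = S·e^(carry·T), with carry = (r + u) = 0.0272 + 0.0358 = 0.0630
F* = 3.489 · e^(0.0630 × 8/12) = 3.489 · e^0.042000 = 3.489 × 1.042894 = $3.6387
Market $3.696 > fair $3.6387: forward overpriced → cash-and-carry (buy spot, short the forward).
At maturity, profit = |F_mkt − F*| = |3.696 − 3.6387| = $0.057 per gallon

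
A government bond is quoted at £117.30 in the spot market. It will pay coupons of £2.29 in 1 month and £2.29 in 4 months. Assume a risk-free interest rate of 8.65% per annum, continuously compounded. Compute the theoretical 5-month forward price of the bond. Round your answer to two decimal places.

£116.94

PV(coupons) I = 2.29·e^(−0.0865·1/12) + 2.29·e^(−0.0865·4/12)
I = 2.2736 + 2.2249 = 4.4985
F = (S − I)·e^(rT) = (117.30 − 4.4985) · e^(0.0865·5/12)
= 112.8015 · e^0.036042 = 112.8015 × 1.036699 = £116.94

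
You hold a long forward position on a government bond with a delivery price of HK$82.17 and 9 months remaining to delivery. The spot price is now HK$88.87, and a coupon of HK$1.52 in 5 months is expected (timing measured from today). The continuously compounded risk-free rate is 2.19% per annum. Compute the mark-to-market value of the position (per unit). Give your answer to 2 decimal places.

HK$6.53

PV(remaining coupons) I = 1.52·e^(−0.0219·5/12) = 1.5062
Current forward F = (S − I)·e^(rT) = (88.87 − 1.5062)·e^(0.0219·9/12) = 87.3638 × 1.016561 = 88.8106
Value (long) = (F − K)·e^(−rT) = (88.8106 − 82.17) × 0.983709 = 6.5324
Value = HK$6.53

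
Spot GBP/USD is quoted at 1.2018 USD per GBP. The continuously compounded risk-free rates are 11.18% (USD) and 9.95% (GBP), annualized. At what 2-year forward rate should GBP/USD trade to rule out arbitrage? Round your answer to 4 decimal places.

1.2317

F = S·e^((r_USD − r_GBP)T) = 1.2018 · e^((0.1118 − 0.0995) × 2)
= 1.2018 · e^0.024600 = 1.2018 × 1.024905
F = 1.2317 USD per GBP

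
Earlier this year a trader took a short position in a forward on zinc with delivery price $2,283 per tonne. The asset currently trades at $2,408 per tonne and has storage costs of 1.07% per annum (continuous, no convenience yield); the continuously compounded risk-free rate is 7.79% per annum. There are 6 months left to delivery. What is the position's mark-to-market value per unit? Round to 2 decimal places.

-$225.13 per tonne

Current fair forward for the remaining 6 months: F = S·e^((r + u)·T), (r + u) = 0.0779 + 0.0107 = 0.0886
F = 2408 · e^(0.0886 × 6/12) = 2408 × 1.04529590 = 2517.0725
Value of long forward = (F − K)·e^(−rT) = (2517.0725 − 2283) · e^(−0.0779·6/12)
= 234.0725 × 0.96179880 = 225.13
Short position value = −(long value) = -$225.13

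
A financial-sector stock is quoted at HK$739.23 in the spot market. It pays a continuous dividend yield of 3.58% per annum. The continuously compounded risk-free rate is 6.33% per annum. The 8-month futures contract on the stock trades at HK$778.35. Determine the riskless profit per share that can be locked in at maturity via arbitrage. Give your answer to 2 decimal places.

HK$25.44 per share

Fair futures: F* = S·e^(carry·T), with carry = (r − q) = 0.0633 − 0.0358 = 0.0275
F* = 739.23 · e^(0.0275 × 8/12) = 739.23 · e^0.018333 = 739.23 × 1.018502 = HK$752.9072
Market HK$778.35 > fair HK$752.9072: forward overpriced → cash-and-carry (buy spot, short the forward).
At maturity, profit = |F_mkt − F*| = |778.35 − 752.9072| = HK$25.44 per share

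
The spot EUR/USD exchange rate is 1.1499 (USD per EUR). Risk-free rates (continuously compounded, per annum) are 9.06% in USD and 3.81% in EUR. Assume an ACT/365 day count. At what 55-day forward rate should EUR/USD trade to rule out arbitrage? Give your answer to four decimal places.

1.1590

F = S·e^((r_USD − r_EUR)T) = 1.1499 · e^((0.0906 − 0.0381) × 55/365)
= 1.1499 · e^0.007911 = 1.1499 × 1.007942
F = 1.1590 USD per EUR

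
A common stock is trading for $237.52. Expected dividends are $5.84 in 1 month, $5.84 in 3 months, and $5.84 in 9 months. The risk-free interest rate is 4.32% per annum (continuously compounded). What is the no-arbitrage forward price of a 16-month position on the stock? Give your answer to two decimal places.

PV(dividends) I = 5.84·e^(−0.0432·1/12) + 5.84·e^(−0.0432·3/12) + 5.84·e^(−0.0432·9/12)
I = 5.8190 + 5.7773 + 5.6538 = 17.2501
F = (S − I)·e^(rT) = (237.52 − 17.2501) · e^(0.0432·16/12)
= 220.2699 · e^0.057600 = 220.2699 × 1.059291 = $233.33

$233.33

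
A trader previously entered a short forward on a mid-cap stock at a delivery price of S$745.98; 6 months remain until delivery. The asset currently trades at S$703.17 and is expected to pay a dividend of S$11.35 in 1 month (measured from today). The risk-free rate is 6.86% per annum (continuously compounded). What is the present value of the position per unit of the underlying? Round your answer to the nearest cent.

PV(remaining dividends) I = 11.35·e^(−0.0686·1/12) = 11.2853
Current forward F = (S − I)·e^(rT) = (703.17 − 11.2853)·e^(0.0686·6/12) = 691.8847 × 1.034895 = 716.0280
Value (long) = (F − K)·e^(−rT) = (716.0280 − 745.98) × 0.966282 = -28.9421
Short position value = −(long value) = S$28.94

S$28.94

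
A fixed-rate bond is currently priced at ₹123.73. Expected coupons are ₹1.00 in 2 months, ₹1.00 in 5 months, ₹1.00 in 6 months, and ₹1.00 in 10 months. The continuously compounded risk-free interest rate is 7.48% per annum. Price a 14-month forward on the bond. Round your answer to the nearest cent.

PV(coupons) I = 1.00·e^(−0.0748·2/12) + 1.00·e^(−0.0748·5/12) + 1.00·e^(−0.0748·6/12) + 1.00·e^(−0.0748·10/12)
I = 0.9876 + 0.9693 + 0.9633 + 0.9396 = 3.8598
F = (S − I)·e^(rT) = (123.73 − 3.8598) · e^(0.0748·14/12)
= 119.8702 · e^0.087267 = 119.8702 × 1.091188 = ₹130.80

₹130.80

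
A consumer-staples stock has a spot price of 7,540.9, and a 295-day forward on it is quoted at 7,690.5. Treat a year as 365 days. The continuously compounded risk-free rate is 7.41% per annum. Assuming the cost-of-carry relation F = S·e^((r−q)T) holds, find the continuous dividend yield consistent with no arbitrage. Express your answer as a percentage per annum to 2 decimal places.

4.98%

From F = S·e^((r−q)T): (r − q) = ln(F/S)/T
ln(7690.5/7540.9) = ln(1.019838) = 0.019644
(r − q) = 0.019644 / (295/365) = 0.024305
q = r − ln(F/S)/T = 0.0741 − 0.024305 = 0.049795
q = 4.98%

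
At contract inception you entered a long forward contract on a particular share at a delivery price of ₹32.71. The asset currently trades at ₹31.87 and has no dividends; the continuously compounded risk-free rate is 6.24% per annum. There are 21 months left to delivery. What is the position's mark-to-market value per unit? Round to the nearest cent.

₹2.54

Current fair forward for the remaining 21 months: F = S·e^(r·T), r = 0.0624
F = 31.87 · e^(0.0624 × 21/12) = 31.87 × 1.115385 = 35.5473
Value of long forward = (F − K)·e^(−rT) = (35.5473 − 32.71) · e^(−0.0624·21/12)
= 2.8373 × 0.896551 = 2.54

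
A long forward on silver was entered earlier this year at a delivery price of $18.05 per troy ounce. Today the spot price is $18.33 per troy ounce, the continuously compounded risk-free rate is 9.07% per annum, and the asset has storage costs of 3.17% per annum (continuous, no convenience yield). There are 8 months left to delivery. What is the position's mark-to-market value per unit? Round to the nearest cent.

$1.73 per troy ounce

Current fair forward for the remaining 8 months: F = S·e^((r + u)·T), (r + u) = 0.0907 + 0.0317 = 0.1224
F = 18.33 · e^(0.1224 × 8/12) = 18.33 × 1.085022 = 19.8885
Value of long forward = (F − K)·e^(−rT) = (19.8885 − 18.05) · e^(−0.0907·8/12)
= 1.8385 × 0.941325 = 1.73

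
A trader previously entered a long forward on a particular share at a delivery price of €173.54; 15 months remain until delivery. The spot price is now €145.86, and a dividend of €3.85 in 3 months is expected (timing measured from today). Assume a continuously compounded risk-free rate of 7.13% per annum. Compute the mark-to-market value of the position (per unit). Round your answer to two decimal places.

PV(remaining dividends) I = 3.85·e^(−0.0713·3/12) = 3.7820
Current forward F = (S − I)·e^(rT) = (145.86 − 3.7820)·e^(0.0713·15/12) = 142.0780 × 1.093217 = 155.3221
Value (long) = (F − K)·e^(−rT) = (155.3221 − 173.54) × 0.914731 = -16.6645
Value = -€16.66

-€16.66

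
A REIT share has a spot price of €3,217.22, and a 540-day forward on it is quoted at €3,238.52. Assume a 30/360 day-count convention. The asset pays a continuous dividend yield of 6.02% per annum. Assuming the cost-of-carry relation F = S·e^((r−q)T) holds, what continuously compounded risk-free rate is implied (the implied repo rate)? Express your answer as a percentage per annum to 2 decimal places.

6.46%

From F = S·e^((r−q)T): (r − q) = ln(F/S)/T
ln(3238.52/3217.22) = ln(1.006621) = 0.006599
(r − q) = 0.006599 / (540/360) = 0.004399
r = ln(F/S)/T + q = 0.004399 + 0.0602 = 0.064599
r = 6.46%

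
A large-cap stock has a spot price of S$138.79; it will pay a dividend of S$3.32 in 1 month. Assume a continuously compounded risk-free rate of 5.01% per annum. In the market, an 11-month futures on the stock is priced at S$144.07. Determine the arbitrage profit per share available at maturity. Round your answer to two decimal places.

PV(dividends) I = 3.32·e^(−0.0501·1/12) = 3.3062
Fair futures F* = (S − I)·e^(rT) = (138.79 − 3.3062)·e^0.045925 = 135.4838 × 1.046996 = 141.8510
Market S$144.07 > fair 141.8510: forward overpriced → cash-and-carry (borrow at r, buy the stock and collect the dividends, short the forward).
Profit at T = |F_mkt − F*| = |144.07 − 141.8510| = S$2.22 per share

S$2.22 per share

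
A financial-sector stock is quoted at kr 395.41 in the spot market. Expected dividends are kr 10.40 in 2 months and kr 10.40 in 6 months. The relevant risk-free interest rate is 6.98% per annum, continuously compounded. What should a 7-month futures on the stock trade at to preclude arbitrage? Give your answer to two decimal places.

PV(dividends) I = 10.40·e^(−0.0698·2/12) + 10.40·e^(−0.0698·6/12)
I = 10.2797 + 10.0433 = 20.3230
F = (S − I)·e^(rT) = (395.41 − 20.3230) · e^(0.0698·7/12)
= 375.0870 · e^0.040717 = 375.0870 × 1.041557 = kr 390.67

kr 390.67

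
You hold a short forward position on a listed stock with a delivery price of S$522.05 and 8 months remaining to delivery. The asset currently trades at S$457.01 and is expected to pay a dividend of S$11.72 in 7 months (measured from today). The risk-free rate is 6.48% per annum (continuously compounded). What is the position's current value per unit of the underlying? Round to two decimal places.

PV(remaining dividends) I = 11.72·e^(−0.0648·7/12) = 11.2853
Current forward F = (S − I)·e^(rT) = (457.01 − 11.2853)·e^(0.0648·8/12) = 445.7247 × 1.044147 = 465.4021
Value (long) = (F − K)·e^(−rT) = (465.4021 − 522.05) × 0.957720 = -54.2528
Short position value = −(long value) = S$54.25

S$54.25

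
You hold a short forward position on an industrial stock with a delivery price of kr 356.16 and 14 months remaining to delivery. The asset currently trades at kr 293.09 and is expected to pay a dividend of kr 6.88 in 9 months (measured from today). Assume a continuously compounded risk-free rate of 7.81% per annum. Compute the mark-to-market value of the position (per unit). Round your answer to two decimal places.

PV(remaining dividends) I = 6.88·e^(−0.0781·9/12) = 6.4886
Current forward F = (S − I)·e^(rT) = (293.09 − 6.4886)·e^(0.0781·14/12) = 286.6014 × 1.095397 = 313.9423
Value (long) = (F − K)·e^(−rT) = (313.9423 − 356.16) × 0.912911 = -38.5410
Short position value = −(long value) = kr 38.54

kr 38.54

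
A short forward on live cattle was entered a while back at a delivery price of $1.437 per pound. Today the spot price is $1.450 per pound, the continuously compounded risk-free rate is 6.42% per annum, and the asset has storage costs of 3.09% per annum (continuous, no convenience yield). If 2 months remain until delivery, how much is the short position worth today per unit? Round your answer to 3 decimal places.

-$0.036 per pound

Current fair forward for the remaining 2 months: F = S·e^((r + u)·T), (r + u) = 0.0642 + 0.0309 = 0.0951
F = 1.450 · e^(0.0951 × 2/12) = 1.450 × 1.015976 = 1.4732
Value of long forward = (F − K)·e^(−rT) = (1.4732 − 1.437) · e^(−0.0642·2/12)
= 0.0362 × 0.989357 = 0.036
Short position value = −(long value) = -$0.036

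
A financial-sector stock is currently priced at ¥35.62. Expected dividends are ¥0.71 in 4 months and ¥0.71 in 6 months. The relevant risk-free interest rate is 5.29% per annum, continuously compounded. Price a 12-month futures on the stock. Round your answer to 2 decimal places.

¥36.09

PV(dividends) I = 0.71·e^(−0.0529·4/12) + 0.71·e^(−0.0529·6/12)
I = 0.6976 + 0.6915 = 1.3891
F = (S − I)·e^(rT) = (35.62 − 1.3891) · e^(0.0529·12/12)
= 34.2309 · e^0.052900 = 34.2309 × 1.054324 = ¥36.09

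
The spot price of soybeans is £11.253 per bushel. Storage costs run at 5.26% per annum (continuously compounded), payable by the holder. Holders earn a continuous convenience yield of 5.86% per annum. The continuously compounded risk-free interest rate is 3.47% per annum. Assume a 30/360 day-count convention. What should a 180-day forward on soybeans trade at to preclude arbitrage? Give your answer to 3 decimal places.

£11.416 per bushel

Net carry = r + u − y = 0.0347 + 0.0526 − 0.0586 = 0.0287
F = S·e^((r+u−y)T) = 11.253 · e^(0.0287 × 180/360) = 11.253 · e^0.014350
= 11.253 × 1.014453 = £11.416 per bushel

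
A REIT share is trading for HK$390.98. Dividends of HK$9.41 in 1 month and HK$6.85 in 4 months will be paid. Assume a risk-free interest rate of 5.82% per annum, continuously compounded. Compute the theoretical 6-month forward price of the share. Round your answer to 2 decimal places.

HK$385.97

PV(dividends) I = 9.41·e^(−0.0582·1/12) + 6.85·e^(−0.0582·4/12)
I = 9.3645 + 6.7184 = 16.0829
F = (S − I)·e^(rT) = (390.98 − 16.0829) · e^(0.0582·6/12)
= 374.8971 · e^0.029100 = 374.8971 × 1.029528 = HK$385.97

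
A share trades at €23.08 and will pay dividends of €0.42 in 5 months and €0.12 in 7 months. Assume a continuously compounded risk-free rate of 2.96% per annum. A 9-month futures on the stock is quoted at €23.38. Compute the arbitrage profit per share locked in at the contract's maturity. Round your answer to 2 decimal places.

PV(dividends) I = 0.42·e^(−0.0296·5/12) + 0.12·e^(−0.0296·7/12) = 0.5328
Fair futures F* = (S − I)·e^(rT) = (23.08 − 0.5328)·e^0.022200 = 22.5472 × 1.022448 = 23.0533
Market €23.38 > fair 23.0533: forward overpriced → cash-and-carry (borrow at r, buy the stock and collect the dividends, short the forward).
Profit at T = |F_mkt − F*| = |23.38 − 23.0533| = €0.33 per share

€0.33 per share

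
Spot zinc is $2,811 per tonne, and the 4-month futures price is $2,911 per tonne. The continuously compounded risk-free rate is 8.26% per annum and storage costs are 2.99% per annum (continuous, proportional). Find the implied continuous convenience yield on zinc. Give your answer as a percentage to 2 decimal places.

0.76%

F = S·e^((r+u−y)T) ⇒ (r+u−y) = ln(F/S)/T
ln(2911/2811) = 0.034956; /T ⇒ 0.104868
y = r + u − ln(F/S)/T = 0.0826 + 0.0299 − 0.104868 = 0.007632
y = 0.76%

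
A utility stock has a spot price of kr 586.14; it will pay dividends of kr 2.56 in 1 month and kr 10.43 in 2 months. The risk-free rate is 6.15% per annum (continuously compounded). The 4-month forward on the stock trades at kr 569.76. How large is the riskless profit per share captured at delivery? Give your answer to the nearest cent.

PV(dividends) I = 2.56·e^(−0.0615·1/12) + 10.43·e^(−0.0615·2/12) = 12.8706
Fair forward F* = (S − I)·e^(rT) = (586.14 − 12.8706)·e^0.020500 = 573.2694 × 1.020712 = 585.1430
Market kr 569.76 < fair 585.1430: forward underpriced → reverse cash-and-carry (short the stock, invest proceeds at r, pay the dividends, go long the forward).
Profit at T = |F_mkt − F*| = |569.76 − 585.1430| = kr 15.38 per share

kr 15.38 per share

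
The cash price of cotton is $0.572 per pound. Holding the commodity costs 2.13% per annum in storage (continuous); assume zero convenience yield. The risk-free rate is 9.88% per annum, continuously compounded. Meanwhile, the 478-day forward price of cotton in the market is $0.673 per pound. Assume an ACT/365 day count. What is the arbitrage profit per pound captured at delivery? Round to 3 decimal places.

Fair forward: F* = S·e^(carry·T), with carry = (r + u) = 0.0988 + 0.0213 = 0.1201
F* = 0.572 · e^(0.1201 × 478/365) = 0.572 · e^0.157282 = 0.572 × 1.170326 = $0.6694
Market $0.673 > fair $0.6694: forward overpriced → cash-and-carry (buy spot, short the forward).
At maturity, profit = |F_mkt − F*| = |0.673 − 0.6694| = $0.004 per pound

$0.004 per pound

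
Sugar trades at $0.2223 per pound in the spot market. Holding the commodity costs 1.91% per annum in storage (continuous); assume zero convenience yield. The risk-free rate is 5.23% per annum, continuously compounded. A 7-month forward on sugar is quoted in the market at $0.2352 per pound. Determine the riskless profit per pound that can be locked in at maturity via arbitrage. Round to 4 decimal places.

$0.0034 per pound

Fair forward: F* = S·e^(carry·T), with carry = (r + u) = 0.0523 + 0.0191 = 0.0714
F* = 0.2223 · e^(0.0714 × 7/12) = 0.2223 · e^0.041650 = 0.2223 × 1.042530 = $0.2318
Market $0.2352 > fair $0.2318: forward overpriced → cash-and-carry (buy spot, short the forward).
At maturity, profit = |F_mkt − F*| = |0.2352 − 0.2318| = $0.0034 per pound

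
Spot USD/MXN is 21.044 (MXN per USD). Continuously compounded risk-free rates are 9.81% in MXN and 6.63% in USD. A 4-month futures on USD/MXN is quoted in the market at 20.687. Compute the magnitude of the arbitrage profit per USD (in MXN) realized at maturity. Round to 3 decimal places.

0.581 per USD (in MXN)

Fair futures: F* = S·e^(carry·T), with carry = (r_MXN − r_USD) = 0.0981 − 0.0663 = 0.0318
F* = 21.044 · e^(0.0318 × 4/12) = 21.044 · e^0.010600 = 21.044 × 1.010656 = 21.2682
Market 20.687 < fair 21.2682: forward underpriced → reverse cash-and-carry (short spot, go long the forward).
At maturity, profit = |F_mkt − F*| = |20.687 − 21.2682| = 0.581 per USD (in MXN)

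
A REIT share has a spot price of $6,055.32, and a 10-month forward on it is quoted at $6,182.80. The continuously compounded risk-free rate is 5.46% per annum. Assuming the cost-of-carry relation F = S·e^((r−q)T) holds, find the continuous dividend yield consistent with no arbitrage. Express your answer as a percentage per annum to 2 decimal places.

From F = S·e^((r−q)T): (r − q) = ln(F/S)/T
ln(6182.80/6055.32) = ln(1.021053) = 0.020834
(r − q) = 0.020834 / (10/12) = 0.025001
q = r − ln(F/S)/T = 0.0546 − 0.025001 = 0.029599
q = 2.96%

2.96%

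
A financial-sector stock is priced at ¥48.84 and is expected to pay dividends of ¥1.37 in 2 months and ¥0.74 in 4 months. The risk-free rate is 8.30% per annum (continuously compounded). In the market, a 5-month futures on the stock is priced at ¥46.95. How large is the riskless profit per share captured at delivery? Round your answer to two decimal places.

PV(dividends) I = 1.37·e^(−0.0830·2/12) + 0.74·e^(−0.0830·4/12) = 2.0710
Fair futures F* = (S − I)·e^(rT) = (48.84 − 2.0710)·e^0.034583 = 46.7690 × 1.035188 = 48.4147
Market ¥46.95 < fair 48.4147: forward underpriced → reverse cash-and-carry (short the stock, invest proceeds at r, pay the dividends, go long the forward).
Profit at T = |F_mkt − F*| = |46.95 − 48.4147| = ¥1.46 per share

¥1.46 per share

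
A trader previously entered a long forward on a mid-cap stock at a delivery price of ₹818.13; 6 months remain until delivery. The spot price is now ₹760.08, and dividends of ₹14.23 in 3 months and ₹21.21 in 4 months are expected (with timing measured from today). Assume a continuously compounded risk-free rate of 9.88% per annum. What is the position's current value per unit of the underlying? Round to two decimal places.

-₹53.02

PV(remaining dividends) I = 14.23·e^(−0.0988·3/12) + 21.21·e^(−0.0988·4/12) = 34.4057
Current forward F = (S − I)·e^(rT) = (760.08 − 34.4057)·e^(0.0988·6/12) = 725.6743 × 1.050641 = 762.4232
Value (long) = (F − K)·e^(−rT) = (762.4232 − 818.13) × 0.951800 = -53.0217
Value = -₹53.02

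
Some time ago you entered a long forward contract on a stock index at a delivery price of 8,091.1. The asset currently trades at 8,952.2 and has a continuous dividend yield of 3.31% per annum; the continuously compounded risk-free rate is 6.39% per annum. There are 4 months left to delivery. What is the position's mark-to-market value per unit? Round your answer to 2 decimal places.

933.39

Current fair forward for the remaining 4 months: F = S·e^((r − q)·T), (r − q) = 0.0639 − 0.0331 = 0.0308
F = 8952.2 · e^(0.0308 × 4/12) = 8952.2 × 1.01031955 = 9044.5827
Value of long forward = (F − K)·e^(−rT) = (9044.5827 − 8091.1) · e^(−0.0639·4/12)
= 953.4827 × 0.97892524 = 933.39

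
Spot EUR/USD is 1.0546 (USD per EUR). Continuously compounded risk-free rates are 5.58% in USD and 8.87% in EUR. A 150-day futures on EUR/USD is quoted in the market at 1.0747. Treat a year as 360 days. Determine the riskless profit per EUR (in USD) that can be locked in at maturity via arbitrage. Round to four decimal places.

Fair futures: F* = S·e^(carry·T), with carry = (r_USD − r_EUR) = 0.0558 − 0.0887 = -0.0329
F* = 1.0546 · e^(-0.0329 × 150/360) = 1.0546 · e^-0.013708 = 1.0546 × 0.986386 = 1.0402
Market 1.0747 > fair 1.0402: forward overpriced → cash-and-carry (buy spot, short the forward).
At maturity, profit = |F_mkt − F*| = |1.0747 − 1.0402| = 0.0345 per EUR (in USD)

0.0345 per EUR (in USD)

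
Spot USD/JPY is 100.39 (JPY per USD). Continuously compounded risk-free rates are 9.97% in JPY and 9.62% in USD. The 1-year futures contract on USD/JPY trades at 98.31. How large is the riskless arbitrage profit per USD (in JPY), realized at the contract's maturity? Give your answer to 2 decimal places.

Fair futures: F* = S·e^(carry·T), with carry = (r_JPY − r_USD) = 0.0997 − 0.0962 = 0.0035
F* = 100.39 · e^(0.0035 × 1) = 100.39 · e^0.003500 = 100.39 × 1.003506 = 100.7420
Market 98.31 < fair 100.7420: forward underpriced → reverse cash-and-carry (short spot, go long the forward).
At maturity, profit = |F_mkt − F*| = |98.31 − 100.7420| = 2.43 per USD (in JPY)

2.43 per USD (in JPY)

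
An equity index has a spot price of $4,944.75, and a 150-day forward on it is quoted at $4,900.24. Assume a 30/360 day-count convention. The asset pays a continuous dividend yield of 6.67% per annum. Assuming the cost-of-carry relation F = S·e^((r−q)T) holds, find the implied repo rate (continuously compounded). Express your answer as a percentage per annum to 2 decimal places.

From F = S·e^((r−q)T): (r − q) = ln(F/S)/T
ln(4900.24/4944.75) = ln(0.990999) = -0.009042
(r − q) = -0.009042 / (150/360) = -0.021701
r = ln(F/S)/T + q = -0.021701 + 0.0667 = 0.044999
r = 4.50%

4.50%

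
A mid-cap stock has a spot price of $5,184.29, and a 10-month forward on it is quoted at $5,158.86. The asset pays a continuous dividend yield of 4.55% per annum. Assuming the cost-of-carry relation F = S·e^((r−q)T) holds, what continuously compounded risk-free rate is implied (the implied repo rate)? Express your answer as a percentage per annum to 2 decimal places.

3.96%

From F = S·e^((r−q)T): (r − q) = ln(F/S)/T
ln(5158.86/5184.29) = ln(0.995095) = -0.004917
(r − q) = -0.004917 / (10/12) = -0.005900
r = ln(F/S)/T + q = -0.005900 + 0.0455 = 0.039600
r = 3.96%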